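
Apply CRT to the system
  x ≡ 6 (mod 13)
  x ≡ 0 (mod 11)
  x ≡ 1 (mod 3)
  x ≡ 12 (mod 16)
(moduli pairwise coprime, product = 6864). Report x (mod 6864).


Product of moduli M = 13 · 11 · 3 · 16 = 6864.
Merge one congruence at a time:
  Start: x ≡ 6 (mod 13).
  Combine with x ≡ 0 (mod 11); new modulus lcm = 143.
    Write x = 6 + 13·t and substitute into x ≡ 0 (mod 11): 13·t ≡ 0 − 6 = -6 (mod 11).
    Reduce coefficients mod 11: 2·t ≡ 5 (mod 11).
    The inverse of 2 mod 11 is 6 (since 2·6 = 12 = 1·11 + 1), so t ≡ 6·5 = 30 ≡ 8 (mod 11).
    Then x = 6 + 13·8 = 110, valid modulo lcm(13, 11) = 143: x ≡ 110 (mod 143).
  Combine with x ≡ 1 (mod 3); new modulus lcm = 429.
    Write x = 110 + 143·t and substitute into x ≡ 1 (mod 3): 143·t ≡ 1 − 110 = -109 (mod 3).
    Reduce coefficients mod 3: 2·t ≡ 2 (mod 3).
    The inverse of 2 mod 3 is 2 (since 2·2 = 4 = 1·3 + 1), so t ≡ 2·2 = 4 ≡ 1 (mod 3).
    Then x = 110 + 143·1 = 253, valid modulo lcm(143, 3) = 429: x ≡ 253 (mod 429).
  Combine with x ≡ 12 (mod 16); new modulus lcm = 6864.
    Write x = 253 + 429·t and substitute into x ≡ 12 (mod 16): 429·t ≡ 12 − 253 = -241 (mod 16).
    Reduce coefficients mod 16: 13·t ≡ 15 (mod 16).
    The inverse of 13 mod 16 is 5 (since 13·5 = 65 = 4·16 + 1), so t ≡ 5·15 = 75 ≡ 11 (mod 16).
    Then x = 253 + 429·11 = 4972, valid modulo lcm(429, 16) = 6864: x ≡ 4972 (mod 6864).
Verify against each original: 4972 mod 13 = 6, 4972 mod 11 = 0, 4972 mod 3 = 1, 4972 mod 16 = 12.

x ≡ 4972 (mod 6864).


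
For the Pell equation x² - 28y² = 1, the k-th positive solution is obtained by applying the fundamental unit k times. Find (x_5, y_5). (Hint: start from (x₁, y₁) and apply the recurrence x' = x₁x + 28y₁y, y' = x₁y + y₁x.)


Step 1: Find the fundamental solution (x₁, y₁) of x² - 28y² = 1.
  Expand √28 as a continued fraction. a₀ = ⌊√28⌋ = 5; iterate m_{k+1} = d_k·a_k − m_k, d_{k+1} = (28 − m_{k+1}²)/d_k, a_{k+1} = ⌊(a₀ + m_{k+1})/d_{k+1}⌋ (starting m₀ = 0, d₀ = 1), with convergents p_k = a_k·p_{k-1} + p_{k-2}, q_k = a_k·q_{k-1} + q_{k-2} (p₋₁ = 1, q₋₁ = 0):
  k = 0: a₀ = 5; p₀/q₀ = 5/1; p₀² − 28·q₀² = 25 − 28 = -3.
  k = 1: m = 5, d = 3, a = ⌊(5 + 5)/3⌋ = 3; p/q = (3·5 + 1)/(3·1 + 0) = 16/3; p² − 28·q² = 256 − 252 = 4.
  k = 2: m = 4, d = 4, a = ⌊(5 + 4)/4⌋ = 2; p/q = (2·16 + 5)/(2·3 + 1) = 37/7; p² − 28·q² = 1369 − 1372 = -3.
  k = 3: m = 4, d = 3, a = ⌊(5 + 4)/3⌋ = 3; p/q = (3·37 + 16)/(3·7 + 3) = 127/24; p² − 28·q² = 16129 − 16128 = 1.
  The first convergent with p² − 28·q² = 1 gives the fundamental solution (x₁, y₁) = (127, 24).
Step 2: Apply the recurrence (x_{n+1}, y_{n+1}) = (x₁x_n + 28y₁y_n, x₁y_n + y₁x_n) repeatedly.
  From (x_1, y_1) = (127, 24): x_2 = 127·127 + 28·24·24 = 32257; y_2 = 127·24 + 24·127 = 6096.
  From (x_2, y_2) = (32257, 6096): x_3 = 127·32257 + 28·24·6096 = 8193151; y_3 = 127·6096 + 24·32257 = 1548360.
  From (x_3, y_3) = (8193151, 1548360): x_4 = 127·8193151 + 28·24·1548360 = 2081028097; y_4 = 127·1548360 + 24·8193151 = 393277344.
  From (x_4, y_4) = (2081028097, 393277344): x_5 = 127·2081028097 + 28·24·393277344 = 528572943487; y_5 = 127·393277344 + 24·2081028097 = 99890897016.
Step 3: Verify x_5² - 28·y_5² = 279389356586511295719169 - 279389356586511295719168 = 1 (should be 1). ✓

(x_1, y_1) = (127, 24); (x_5, y_5) = (528572943487, 99890897016).


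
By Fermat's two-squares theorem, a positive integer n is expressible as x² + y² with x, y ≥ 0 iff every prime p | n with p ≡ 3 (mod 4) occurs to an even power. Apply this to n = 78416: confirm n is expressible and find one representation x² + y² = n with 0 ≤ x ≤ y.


Step 1: Factor n = 78416 = 2^4 · 13^2 · 29.
Step 2: Check the mod-4 condition on each prime factor: 2 = 2 (special); 13 ≡ 1 (mod 4), exponent 2; 29 ≡ 1 (mod 4), exponent 1.
All primes ≡ 3 (mod 4) appear to even exponent (or don't appear), so by the two-squares theorem n IS expressible as a sum of two squares.
Step 3: Build a representation. Group n = k² · m with k = 4 and m = 13 · 13 · 29 = 4901 (a product of primes ≡ 1 (mod 4)); a representation of m scales to one of n via (k·x)² + (k·y)² = k²(x² + y²). Each prime p ≡ 1 (mod 4) is itself a sum of two squares; find a² by testing p − a² for a perfect square:
  13: 13 − 1² = 12, 13 − 2² = 9 = 3² ⇒ 13 = 2² + 3².
  29: 29 − 1² = 28, 29 − 2² = 25 = 5² ⇒ 29 = 2² + 5².
  Combine using the Brahmagupta–Fibonacci identity (a² + b²)(c² + d²) = (ac − bd)² + (ad + bc)² = (ac + bd)² + (ad − bc)²:
  13 · 13 = 169: from (2² + 3²)(2² + 3²), take (2·2 − 3·3, 2·3 + 3·2) = (4 − 9, 6 + 6) = (-5, 12); dropping signs (only squares matter) gives (5, 12); check 5² + 12² = 25 + 144 = 169 ✓.
  169 · 29 = 4901: from (5² + 12²)(2² + 5²), take (5·2 − 12·5, 5·5 + 12·2) = (10 − 60, 25 + 24) = (-50, 49); dropping signs (only squares matter) gives (50, 49); check 50² + 49² = 2500 + 2401 = 4901 ✓.
  Scale by k = 4: (4·50, 4·49) = (200, 196).
Step 4: Order so x ≤ y and verify: 196² + 200² = 38416 + 40000 = 78416 = n. ✓

n = 78416 = 196² + 200² (one valid representation with x ≤ y).


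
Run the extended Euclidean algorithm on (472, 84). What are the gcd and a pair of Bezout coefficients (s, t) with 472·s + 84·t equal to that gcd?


Euclidean algorithm on (472, 84) — divide until remainder is 0:
  472 = 5 · 84 + 52
  84 = 1 · 52 + 32
  52 = 1 · 32 + 20
  32 = 1 · 20 + 12
  20 = 1 · 12 + 8
  12 = 1 · 8 + 4
  8 = 2 · 4 + 0
gcd(472, 84) = 4.
Track Bezout coefficients alongside the remainders: start with r₀ = 472 = a·1 + b·0 (s = 1, t = 0) and r₁ = 84 = a·0 + b·1 (s = 0, t = 1); each new remainder r_{k+1} = r_{k-1} − q_k·r_k inherits s_{k+1} = s_{k-1} − q_k·s_k, t_{k+1} = t_{k-1} − q_k·t_k, so r_k = a·s_k + b·t_k at every step:
  q = 5: r = 52, s = 1 − 5·0 = 1, t = 0 − 5·1 = -5  (check: 472·1 + 84·(-5) = 52)
  q = 1: r = 32, s = 0 − 1·1 = -1, t = 1 − 1·(-5) = 6  (check: 472·(-1) + 84·6 = 32)
  q = 1: r = 20, s = 1 − 1·(-1) = 2, t = -5 − 1·6 = -11  (check: 472·2 + 84·(-11) = 20)
  q = 1: r = 12, s = -1 − 1·2 = -3, t = 6 − 1·(-11) = 17  (check: 472·(-3) + 84·17 = 12)
  q = 1: r = 8, s = 2 − 1·(-3) = 5, t = -11 − 1·17 = -28  (check: 472·5 + 84·(-28) = 8)
  q = 1: r = 4, s = -3 − 1·5 = -8, t = 17 − 1·(-28) = 45  (check: 472·(-8) + 84·45 = 4)
The row with r = 4 (the gcd) gives the Bezout coefficients s = -8, t = 45.
Result: 472 · (-8) + 84 · (45) = 4.

gcd(472, 84) = 4; s = -8, t = 45 (check: 472·(-8) + 84·45 = 4).


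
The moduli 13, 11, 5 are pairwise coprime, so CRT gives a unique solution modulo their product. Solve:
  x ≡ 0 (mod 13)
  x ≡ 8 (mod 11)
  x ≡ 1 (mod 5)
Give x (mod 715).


Moduli 13, 11, 5 are pairwise coprime; by CRT there is a unique solution modulo M = 13 · 11 · 5 = 715.
Solve pairwise, accumulating the modulus:
  Start with x ≡ 0 (mod 13).
  Combine with x ≡ 8 (mod 11): since gcd(13, 11) = 1, we get a unique residue mod 143.
    Write x = 0 + 13·t and substitute into x ≡ 8 (mod 11): 13·t ≡ 8 − 0 = 8 (mod 11).
    Reduce coefficients mod 11: 2·t ≡ 8 (mod 11).
    The inverse of 2 mod 11 is 6 (since 2·6 = 12 = 1·11 + 1), so t ≡ 6·8 = 48 ≡ 4 (mod 11).
    Then x = 0 + 13·4 = 52, valid modulo lcm(13, 11) = 143: x ≡ 52 (mod 143).
  Combine with x ≡ 1 (mod 5): since gcd(143, 5) = 1, we get a unique residue mod 715.
    Write x = 52 + 143·t and substitute into x ≡ 1 (mod 5): 143·t ≡ 1 − 52 = -51 (mod 5).
    Reduce coefficients mod 5: 3·t ≡ 4 (mod 5).
    The inverse of 3 mod 5 is 2 (since 3·2 = 6 = 1·5 + 1), so t ≡ 2·4 = 8 ≡ 3 (mod 5).
    Then x = 52 + 143·3 = 481, valid modulo lcm(143, 5) = 715: x ≡ 481 (mod 715).
Verify: 481 mod 13 = 0 ✓, 481 mod 11 = 8 ✓, 481 mod 5 = 1 ✓.

x ≡ 481 (mod 715).


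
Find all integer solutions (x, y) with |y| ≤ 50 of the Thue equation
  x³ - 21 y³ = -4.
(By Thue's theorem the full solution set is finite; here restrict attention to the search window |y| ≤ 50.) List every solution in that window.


The equation is x³ - 21y³ = -4. For fixed y, x³ = 21·y³ − 4, so a solution requires the RHS to be a perfect cube.
Strategy: iterate y from -50 to 50, compute RHS = 21·y³ − 4, and check whether it is a (positive or negative) perfect cube.
Check small values of y:
  y = 0: RHS = -4 is not a perfect cube.
  y = 1: RHS = 17 is not a perfect cube.
  y = -1: RHS = -25 is not a perfect cube.
  y = 2: RHS = 164 is not a perfect cube.
  y = -2: RHS = -172 is not a perfect cube.
  y = 3: RHS = 563 is not a perfect cube.
  y = -3: RHS = -571 is not a perfect cube.
Continuing the search up to |y| = 50 finds no solutions either.
No (x, y) in the scanned range satisfies the equation.

No integer solutions with |y| ≤ 50.


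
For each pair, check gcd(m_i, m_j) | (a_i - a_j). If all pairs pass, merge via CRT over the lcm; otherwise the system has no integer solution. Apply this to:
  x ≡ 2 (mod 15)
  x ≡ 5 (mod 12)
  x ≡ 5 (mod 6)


Moduli 15, 12, 6 are not pairwise coprime, so CRT works modulo lcm(m_i) when all pairwise compatibility conditions hold.
Pairwise compatibility: gcd(m_i, m_j) must divide a_i - a_j for every pair.
Merge one congruence at a time:
  Start: x ≡ 2 (mod 15).
  Combine with x ≡ 5 (mod 12): gcd(15, 12) = 3; 5 - 2 = 3, which IS divisible by 3, so compatible.
    Write x = 2 + 15·t and substitute into x ≡ 5 (mod 12): 15·t ≡ 5 − 2 = 3 (mod 12).
    Divide the congruence (and modulus) by g = 3: 5·t ≡ 1 (mod 4).
    Reduce coefficients mod 4: 1·t ≡ 1 (mod 4).
    So t ≡ 1 (mod 4).
    Then x = 2 + 15·1 = 17, valid modulo lcm(15, 12) = 60: x ≡ 17 (mod 60).
  Combine with x ≡ 5 (mod 6): gcd(60, 6) = 6; 5 - 17 = -12, which IS divisible by 6, so compatible.
    Write x = 17 + 60·t and substitute into x ≡ 5 (mod 6): 60·t ≡ 5 − 17 = -12 (mod 6).
    Divide the congruence (and modulus) by g = 6: 10·t ≡ -2 (mod 1).
    Modulo 1 every t works; take t = 0.
    Then x = 17 + 60·0 = 17, valid modulo lcm(60, 6) = 60: x ≡ 17 (mod 60).
Verify: 17 mod 15 = 2, 17 mod 12 = 5, 17 mod 6 = 5.

x ≡ 17 (mod 60).


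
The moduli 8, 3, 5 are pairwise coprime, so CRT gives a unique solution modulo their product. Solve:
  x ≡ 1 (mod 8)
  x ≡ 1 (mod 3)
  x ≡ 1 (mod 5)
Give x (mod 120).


Moduli 8, 3, 5 are pairwise coprime; by CRT there is a unique solution modulo M = 8 · 3 · 5 = 120.
Solve pairwise, accumulating the modulus:
  Start with x ≡ 1 (mod 8).
  Combine with x ≡ 1 (mod 3): since gcd(8, 3) = 1, we get a unique residue mod 24.
    Write x = 1 + 8·t and substitute into x ≡ 1 (mod 3): 8·t ≡ 1 − 1 = 0 (mod 3).
    Reduce coefficients mod 3: 2·t ≡ 0 (mod 3).
    The inverse of 2 mod 3 is 2 (since 2·2 = 4 = 1·3 + 1), so t ≡ 2·0 = 0 ≡ 0 (mod 3).
    Then x = 1 + 8·0 = 1, valid modulo lcm(8, 3) = 24: x ≡ 1 (mod 24).
  Combine with x ≡ 1 (mod 5): since gcd(24, 5) = 1, we get a unique residue mod 120.
    Write x = 1 + 24·t and substitute into x ≡ 1 (mod 5): 24·t ≡ 1 − 1 = 0 (mod 5).
    Reduce coefficients mod 5: 4·t ≡ 0 (mod 5).
    The inverse of 4 mod 5 is 4 (since 4·4 = 16 = 3·5 + 1), so t ≡ 4·0 = 0 ≡ 0 (mod 5).
    Then x = 1 + 24·0 = 1, valid modulo lcm(24, 5) = 120: x ≡ 1 (mod 120).
Verify: 1 mod 8 = 1 ✓, 1 mod 3 = 1 ✓, 1 mod 5 = 1 ✓.

x ≡ 1 (mod 120).


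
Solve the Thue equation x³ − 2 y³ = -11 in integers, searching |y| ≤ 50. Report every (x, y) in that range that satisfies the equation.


The equation is x³ - 2y³ = -11. For fixed y, x³ = 2·y³ − 11, so a solution requires the RHS to be a perfect cube.
Strategy: iterate y from -50 to 50, compute RHS = 2·y³ − 11, and check whether it is a (positive or negative) perfect cube.
Check small values of y:
  y = 0: RHS = -11 is not a perfect cube.
  y = 1: RHS = -9 is not a perfect cube.
  y = -1: RHS = -13 is not a perfect cube.
  y = 2: RHS = 5 is not a perfect cube.
  y = -2: RHS = -27 = (-3)³ ⇒ x = -3 works.
  y = 3: RHS = 43 is not a perfect cube.
  y = -3: RHS = -65 is not a perfect cube.
Continuing the search up to |y| = 50 finds no further solutions beyond those listed.
Collected solutions: (-3, -2).

Solutions (with |y| ≤ 50): (-3, -2).


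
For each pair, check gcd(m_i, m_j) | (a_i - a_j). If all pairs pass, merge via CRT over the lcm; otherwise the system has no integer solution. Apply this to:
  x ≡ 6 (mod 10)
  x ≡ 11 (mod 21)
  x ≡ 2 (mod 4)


Moduli 10, 21, 4 are not pairwise coprime, so CRT works modulo lcm(m_i) when all pairwise compatibility conditions hold.
Pairwise compatibility: gcd(m_i, m_j) must divide a_i - a_j for every pair.
Merge one congruence at a time:
  Start: x ≡ 6 (mod 10).
  Combine with x ≡ 11 (mod 21): gcd(10, 21) = 1; 11 - 6 = 5, which IS divisible by 1, so compatible.
    Write x = 6 + 10·t and substitute into x ≡ 11 (mod 21): 10·t ≡ 11 − 6 = 5 (mod 21).
    The inverse of 10 mod 21 is 19 (since 10·19 = 190 = 9·21 + 1), so t ≡ 19·5 = 95 ≡ 11 (mod 21).
    Then x = 6 + 10·11 = 116, valid modulo lcm(10, 21) = 210: x ≡ 116 (mod 210).
  Combine with x ≡ 2 (mod 4): gcd(210, 4) = 2; 2 - 116 = -114, which IS divisible by 2, so compatible.
    Write x = 116 + 210·t and substitute into x ≡ 2 (mod 4): 210·t ≡ 2 − 116 = -114 (mod 4).
    Divide the congruence (and modulus) by g = 2: 105·t ≡ -57 (mod 2).
    Reduce coefficients mod 2: 1·t ≡ 1 (mod 2).
    So t ≡ 1 (mod 2).
    Then x = 116 + 210·1 = 326, valid modulo lcm(210, 4) = 420: x ≡ 326 (mod 420).
Verify: 326 mod 10 = 6, 326 mod 21 = 11, 326 mod 4 = 2.

x ≡ 326 (mod 420).


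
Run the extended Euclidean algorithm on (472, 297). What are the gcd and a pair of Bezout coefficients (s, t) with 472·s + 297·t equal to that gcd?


Euclidean algorithm on (472, 297) — divide until remainder is 0:
  472 = 1 · 297 + 175
  297 = 1 · 175 + 122
  175 = 1 · 122 + 53
  122 = 2 · 53 + 16
  53 = 3 · 16 + 5
  16 = 3 · 5 + 1
  5 = 5 · 1 + 0
gcd(472, 297) = 1.
Track Bezout coefficients alongside the remainders: start with r₀ = 472 = a·1 + b·0 (s = 1, t = 0) and r₁ = 297 = a·0 + b·1 (s = 0, t = 1); each new remainder r_{k+1} = r_{k-1} − q_k·r_k inherits s_{k+1} = s_{k-1} − q_k·s_k, t_{k+1} = t_{k-1} − q_k·t_k, so r_k = a·s_k + b·t_k at every step:
  q = 1: r = 175, s = 1 − 1·0 = 1, t = 0 − 1·1 = -1  (check: 472·1 + 297·(-1) = 175)
  q = 1: r = 122, s = 0 − 1·1 = -1, t = 1 − 1·(-1) = 2  (check: 472·(-1) + 297·2 = 122)
  q = 1: r = 53, s = 1 − 1·(-1) = 2, t = -1 − 1·2 = -3  (check: 472·2 + 297·(-3) = 53)
  q = 2: r = 16, s = -1 − 2·2 = -5, t = 2 − 2·(-3) = 8  (check: 472·(-5) + 297·8 = 16)
  q = 3: r = 5, s = 2 − 3·(-5) = 17, t = -3 − 3·8 = -27  (check: 472·17 + 297·(-27) = 5)
  q = 3: r = 1, s = -5 − 3·17 = -56, t = 8 − 3·(-27) = 89  (check: 472·(-56) + 297·89 = 1)
The row with r = 1 (the gcd) gives the Bezout coefficients s = -56, t = 89.
Result: 472 · (-56) + 297 · (89) = 1.

gcd(472, 297) = 1; s = -56, t = 89 (check: 472·(-56) + 297·89 = 1).


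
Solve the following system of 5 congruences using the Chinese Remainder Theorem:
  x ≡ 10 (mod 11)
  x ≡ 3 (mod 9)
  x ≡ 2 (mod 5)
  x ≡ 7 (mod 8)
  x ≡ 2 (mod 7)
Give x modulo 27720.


Product of moduli M = 11 · 9 · 5 · 8 · 7 = 27720.
Merge one congruence at a time:
  Start: x ≡ 10 (mod 11).
  Combine with x ≡ 3 (mod 9); new modulus lcm = 99.
    Write x = 10 + 11·t and substitute into x ≡ 3 (mod 9): 11·t ≡ 3 − 10 = -7 (mod 9).
    Reduce coefficients mod 9: 2·t ≡ 2 (mod 9).
    The inverse of 2 mod 9 is 5 (since 2·5 = 10 = 1·9 + 1), so t ≡ 5·2 = 10 ≡ 1 (mod 9).
    Then x = 10 + 11·1 = 21, valid modulo lcm(11, 9) = 99: x ≡ 21 (mod 99).
  Combine with x ≡ 2 (mod 5); new modulus lcm = 495.
    Write x = 21 + 99·t and substitute into x ≡ 2 (mod 5): 99·t ≡ 2 − 21 = -19 (mod 5).
    Reduce coefficients mod 5: 4·t ≡ 1 (mod 5).
    The inverse of 4 mod 5 is 4 (since 4·4 = 16 = 3·5 + 1), so t ≡ 4·1 = 4 ≡ 4 (mod 5).
    Then x = 21 + 99·4 = 417, valid modulo lcm(99, 5) = 495: x ≡ 417 (mod 495).
  Combine with x ≡ 7 (mod 8); new modulus lcm = 3960.
    Write x = 417 + 495·t and substitute into x ≡ 7 (mod 8): 495·t ≡ 7 − 417 = -410 (mod 8).
    Reduce coefficients mod 8: 7·t ≡ 6 (mod 8).
    The inverse of 7 mod 8 is 7 (since 7·7 = 49 = 6·8 + 1), so t ≡ 7·6 = 42 ≡ 2 (mod 8).
    Then x = 417 + 495·2 = 1407, valid modulo lcm(495, 8) = 3960: x ≡ 1407 (mod 3960).
  Combine with x ≡ 2 (mod 7); new modulus lcm = 27720.
    Write x = 1407 + 3960·t and substitute into x ≡ 2 (mod 7): 3960·t ≡ 2 − 1407 = -1405 (mod 7).
    Reduce coefficients mod 7: 5·t ≡ 2 (mod 7).
    The inverse of 5 mod 7 is 3 (since 5·3 = 15 = 2·7 + 1), so t ≡ 3·2 = 6 ≡ 6 (mod 7).
    Then x = 1407 + 3960·6 = 25167, valid modulo lcm(3960, 7) = 27720: x ≡ 25167 (mod 27720).
Verify against each original: 25167 mod 11 = 10, 25167 mod 9 = 3, 25167 mod 5 = 2, 25167 mod 8 = 7, 25167 mod 7 = 2.

x ≡ 25167 (mod 27720).


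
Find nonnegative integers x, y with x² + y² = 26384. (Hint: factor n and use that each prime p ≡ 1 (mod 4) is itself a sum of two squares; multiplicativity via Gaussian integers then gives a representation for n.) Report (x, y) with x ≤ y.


Step 1: Factor n = 26384 = 2^4 · 17 · 97.
Step 2: Check the mod-4 condition on each prime factor: 2 = 2 (special); 17 ≡ 1 (mod 4), exponent 1; 97 ≡ 1 (mod 4), exponent 1.
All primes ≡ 3 (mod 4) appear to even exponent (or don't appear), so by the two-squares theorem n IS expressible as a sum of two squares.
Step 3: Build a representation. Group n = k² · m with k = 4 and m = 17 · 97 = 1649 (a product of primes ≡ 1 (mod 4)); a representation of m scales to one of n via (k·x)² + (k·y)² = k²(x² + y²). Each prime p ≡ 1 (mod 4) is itself a sum of two squares; find a² by testing p − a² for a perfect square:
  17: 17 − 1² = 16 = 4² ⇒ 17 = 1² + 4².
  97: 97 − 1² = 96, 97 − 2² = 93, 97 − 3² = 88, 97 − 4² = 81 = 9² ⇒ 97 = 4² + 9².
  Combine using the Brahmagupta–Fibonacci identity (a² + b²)(c² + d²) = (ac − bd)² + (ad + bc)² = (ac + bd)² + (ad − bc)²:
  17 · 97 = 1649: from (1² + 4²)(4² + 9²), take (1·4 − 4·9, 1·9 + 4·4) = (4 − 36, 9 + 16) = (-32, 25); dropping signs (only squares matter) gives (32, 25); check 32² + 25² = 1024 + 625 = 1649 ✓.
  Scale by k = 4: (4·32, 4·25) = (128, 100).
Step 4: Order so x ≤ y and verify: 100² + 128² = 10000 + 16384 = 26384 = n. ✓

n = 26384 = 100² + 128² (one valid representation with x ≤ y).


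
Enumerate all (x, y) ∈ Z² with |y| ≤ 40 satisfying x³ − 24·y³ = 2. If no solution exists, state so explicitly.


The equation is x³ - 24y³ = 2. For fixed y, x³ = 24·y³ + 2, so a solution requires the RHS to be a perfect cube.
Strategy: iterate y from -40 to 40, compute RHS = 24·y³ + 2, and check whether it is a (positive or negative) perfect cube.
Check small values of y:
  y = 0: RHS = 2 is not a perfect cube.
  y = 1: RHS = 26 is not a perfect cube.
  y = -1: RHS = -22 is not a perfect cube.
  y = 2: RHS = 194 is not a perfect cube.
  y = -2: RHS = -190 is not a perfect cube.
  y = 3: RHS = 650 is not a perfect cube.
  y = -3: RHS = -646 is not a perfect cube.
Continuing the search up to |y| = 40 finds no solutions either.
No (x, y) in the scanned range satisfies the equation.

No integer solutions with |y| ≤ 40.


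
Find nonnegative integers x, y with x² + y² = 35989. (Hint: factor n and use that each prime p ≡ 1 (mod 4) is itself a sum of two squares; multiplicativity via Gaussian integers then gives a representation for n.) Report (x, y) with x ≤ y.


Step 1: Factor n = 35989 = 17 · 29 · 73.
Step 2: Check the mod-4 condition on each prime factor: 17 ≡ 1 (mod 4), exponent 1; 29 ≡ 1 (mod 4), exponent 1; 73 ≡ 1 (mod 4), exponent 1.
All primes ≡ 3 (mod 4) appear to even exponent (or don't appear), so by the two-squares theorem n IS expressible as a sum of two squares.
Step 3: Build a representation. Here n = 17 · 29 · 73 is a product of primes ≡ 1 (mod 4). Each prime p ≡ 1 (mod 4) is itself a sum of two squares; find a² by testing p − a² for a perfect square:
  17: 17 − 1² = 16 = 4² ⇒ 17 = 1² + 4².
  29: 29 − 1² = 28, 29 − 2² = 25 = 5² ⇒ 29 = 2² + 5².
  73: 73 − 1² = 72, 73 − 2² = 69, 73 − 3² = 64 = 8² ⇒ 73 = 3² + 8².
  Combine using the Brahmagupta–Fibonacci identity (a² + b²)(c² + d²) = (ac − bd)² + (ad + bc)² = (ac + bd)² + (ad − bc)²:
  17 · 29 = 493: from (1² + 4²)(2² + 5²), take (1·2 − 4·5, 1·5 + 4·2) = (2 − 20, 5 + 8) = (-18, 13); dropping signs (only squares matter) gives (18, 13); check 18² + 13² = 324 + 169 = 493 ✓.
  493 · 73 = 35989: from (18² + 13²)(3² + 8²), take (18·3 − 13·8, 18·8 + 13·3) = (54 − 104, 144 + 39) = (-50, 183); dropping signs (only squares matter) gives (50, 183); check 50² + 183² = 2500 + 33489 = 35989 ✓.
Step 4: Order so x ≤ y and verify: 50² + 183² = 2500 + 33489 = 35989 = n. ✓

n = 35989 = 50² + 183² (one valid representation with x ≤ y).


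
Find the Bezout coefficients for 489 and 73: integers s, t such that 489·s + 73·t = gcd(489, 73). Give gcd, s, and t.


Euclidean algorithm on (489, 73) — divide until remainder is 0:
  489 = 6 · 73 + 51
  73 = 1 · 51 + 22
  51 = 2 · 22 + 7
  22 = 3 · 7 + 1
  7 = 7 · 1 + 0
gcd(489, 73) = 1.
Track Bezout coefficients alongside the remainders: start with r₀ = 489 = a·1 + b·0 (s = 1, t = 0) and r₁ = 73 = a·0 + b·1 (s = 0, t = 1); each new remainder r_{k+1} = r_{k-1} − q_k·r_k inherits s_{k+1} = s_{k-1} − q_k·s_k, t_{k+1} = t_{k-1} − q_k·t_k, so r_k = a·s_k + b·t_k at every step:
  q = 6: r = 51, s = 1 − 6·0 = 1, t = 0 − 6·1 = -6  (check: 489·1 + 73·(-6) = 51)
  q = 1: r = 22, s = 0 − 1·1 = -1, t = 1 − 1·(-6) = 7  (check: 489·(-1) + 73·7 = 22)
  q = 2: r = 7, s = 1 − 2·(-1) = 3, t = -6 − 2·7 = -20  (check: 489·3 + 73·(-20) = 7)
  q = 3: r = 1, s = -1 − 3·3 = -10, t = 7 − 3·(-20) = 67  (check: 489·(-10) + 73·67 = 1)
The row with r = 1 (the gcd) gives the Bezout coefficients s = -10, t = 67.
Result: 489 · (-10) + 73 · (67) = 1.

gcd(489, 73) = 1; s = -10, t = 67 (check: 489·(-10) + 73·67 = 1).


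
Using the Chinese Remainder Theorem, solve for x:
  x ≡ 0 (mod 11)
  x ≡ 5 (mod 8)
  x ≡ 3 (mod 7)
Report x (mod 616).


Moduli 11, 8, 7 are pairwise coprime; by CRT there is a unique solution modulo M = 11 · 8 · 7 = 616.
Solve pairwise, accumulating the modulus:
  Start with x ≡ 0 (mod 11).
  Combine with x ≡ 5 (mod 8): since gcd(11, 8) = 1, we get a unique residue mod 88.
    Write x = 0 + 11·t and substitute into x ≡ 5 (mod 8): 11·t ≡ 5 − 0 = 5 (mod 8).
    Reduce coefficients mod 8: 3·t ≡ 5 (mod 8).
    The inverse of 3 mod 8 is 3 (since 3·3 = 9 = 1·8 + 1), so t ≡ 3·5 = 15 ≡ 7 (mod 8).
    Then x = 0 + 11·7 = 77, valid modulo lcm(11, 8) = 88: x ≡ 77 (mod 88).
  Combine with x ≡ 3 (mod 7): since gcd(88, 7) = 1, we get a unique residue mod 616.
    Write x = 77 + 88·t and substitute into x ≡ 3 (mod 7): 88·t ≡ 3 − 77 = -74 (mod 7).
    Reduce coefficients mod 7: 4·t ≡ 3 (mod 7).
    The inverse of 4 mod 7 is 2 (since 4·2 = 8 = 1·7 + 1), so t ≡ 2·3 = 6 ≡ 6 (mod 7).
    Then x = 77 + 88·6 = 605, valid modulo lcm(88, 7) = 616: x ≡ 605 (mod 616).
Verify: 605 mod 11 = 0 ✓, 605 mod 8 = 5 ✓, 605 mod 7 = 3 ✓.

x ≡ 605 (mod 616).


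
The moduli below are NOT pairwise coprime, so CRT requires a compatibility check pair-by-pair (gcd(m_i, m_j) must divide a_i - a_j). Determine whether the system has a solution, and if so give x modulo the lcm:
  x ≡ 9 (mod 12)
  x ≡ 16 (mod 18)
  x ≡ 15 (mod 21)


Moduli 12, 18, 21 are not pairwise coprime, so CRT works modulo lcm(m_i) when all pairwise compatibility conditions hold.
Pairwise compatibility: gcd(m_i, m_j) must divide a_i - a_j for every pair.
Merge one congruence at a time:
  Start: x ≡ 9 (mod 12).
  Combine with x ≡ 16 (mod 18): gcd(12, 18) = 6, and 16 - 9 = 7 is NOT divisible by 6.
    ⇒ system is inconsistent (no integer solution).

No solution (the system is inconsistent).


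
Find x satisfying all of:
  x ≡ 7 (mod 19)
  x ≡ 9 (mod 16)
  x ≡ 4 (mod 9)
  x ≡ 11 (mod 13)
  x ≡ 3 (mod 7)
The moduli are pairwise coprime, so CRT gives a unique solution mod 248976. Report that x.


Product of moduli M = 19 · 16 · 9 · 13 · 7 = 248976.
Merge one congruence at a time:
  Start: x ≡ 7 (mod 19).
  Combine with x ≡ 9 (mod 16); new modulus lcm = 304.
    Write x = 7 + 19·t and substitute into x ≡ 9 (mod 16): 19·t ≡ 9 − 7 = 2 (mod 16).
    Reduce coefficients mod 16: 3·t ≡ 2 (mod 16).
    The inverse of 3 mod 16 is 11 (since 3·11 = 33 = 2·16 + 1), so t ≡ 11·2 = 22 ≡ 6 (mod 16).
    Then x = 7 + 19·6 = 121, valid modulo lcm(19, 16) = 304: x ≡ 121 (mod 304).
  Combine with x ≡ 4 (mod 9); new modulus lcm = 2736.
    Write x = 121 + 304·t and substitute into x ≡ 4 (mod 9): 304·t ≡ 4 − 121 = -117 (mod 9).
    Reduce coefficients mod 9: 7·t ≡ 0 (mod 9).
    The inverse of 7 mod 9 is 4 (since 7·4 = 28 = 3·9 + 1), so t ≡ 4·0 = 0 ≡ 0 (mod 9).
    Then x = 121 + 304·0 = 121, valid modulo lcm(304, 9) = 2736: x ≡ 121 (mod 2736).
  Combine with x ≡ 11 (mod 13); new modulus lcm = 35568.
    Write x = 121 + 2736·t and substitute into x ≡ 11 (mod 13): 2736·t ≡ 11 − 121 = -110 (mod 13).
    Reduce coefficients mod 13: 6·t ≡ 7 (mod 13).
    The inverse of 6 mod 13 is 11 (since 6·11 = 66 = 5·13 + 1), so t ≡ 11·7 = 77 ≡ 12 (mod 13).
    Then x = 121 + 2736·12 = 32953, valid modulo lcm(2736, 13) = 35568: x ≡ 32953 (mod 35568).
  Combine with x ≡ 3 (mod 7); new modulus lcm = 248976.
    Write x = 32953 + 35568·t and substitute into x ≡ 3 (mod 7): 35568·t ≡ 3 − 32953 = -32950 (mod 7).
    Reduce coefficients mod 7: 1·t ≡ 6 (mod 7).
    So t ≡ 6 (mod 7).
    Then x = 32953 + 35568·6 = 246361, valid modulo lcm(35568, 7) = 248976: x ≡ 246361 (mod 248976).
Verify against each original: 246361 mod 19 = 7, 246361 mod 16 = 9, 246361 mod 9 = 4, 246361 mod 13 = 11, 246361 mod 7 = 3.

x ≡ 246361 (mod 248976).


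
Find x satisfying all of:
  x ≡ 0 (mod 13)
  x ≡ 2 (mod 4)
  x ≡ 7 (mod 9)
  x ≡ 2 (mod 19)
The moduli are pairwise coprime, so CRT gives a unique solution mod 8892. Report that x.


Product of moduli M = 13 · 4 · 9 · 19 = 8892.
Merge one congruence at a time:
  Start: x ≡ 0 (mod 13).
  Combine with x ≡ 2 (mod 4); new modulus lcm = 52.
    Write x = 0 + 13·t and substitute into x ≡ 2 (mod 4): 13·t ≡ 2 − 0 = 2 (mod 4).
    Reduce coefficients mod 4: 1·t ≡ 2 (mod 4).
    So t ≡ 2 (mod 4).
    Then x = 0 + 13·2 = 26, valid modulo lcm(13, 4) = 52: x ≡ 26 (mod 52).
  Combine with x ≡ 7 (mod 9); new modulus lcm = 468.
    Write x = 26 + 52·t and substitute into x ≡ 7 (mod 9): 52·t ≡ 7 − 26 = -19 (mod 9).
    Reduce coefficients mod 9: 7·t ≡ 8 (mod 9).
    The inverse of 7 mod 9 is 4 (since 7·4 = 28 = 3·9 + 1), so t ≡ 4·8 = 32 ≡ 5 (mod 9).
    Then x = 26 + 52·5 = 286, valid modulo lcm(52, 9) = 468: x ≡ 286 (mod 468).
  Combine with x ≡ 2 (mod 19); new modulus lcm = 8892.
    Write x = 286 + 468·t and substitute into x ≡ 2 (mod 19): 468·t ≡ 2 − 286 = -284 (mod 19).
    Reduce coefficients mod 19: 12·t ≡ 1 (mod 19).
    The inverse of 12 mod 19 is 8 (since 12·8 = 96 = 5·19 + 1), so t ≡ 8·1 = 8 ≡ 8 (mod 19).
    Then x = 286 + 468·8 = 4030, valid modulo lcm(468, 19) = 8892: x ≡ 4030 (mod 8892).
Verify against each original: 4030 mod 13 = 0, 4030 mod 4 = 2, 4030 mod 9 = 7, 4030 mod 19 = 2.

x ≡ 4030 (mod 8892).


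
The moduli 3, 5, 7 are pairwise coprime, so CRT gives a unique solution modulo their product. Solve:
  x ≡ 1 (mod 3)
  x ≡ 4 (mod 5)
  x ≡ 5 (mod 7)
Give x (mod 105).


Moduli 3, 5, 7 are pairwise coprime; by CRT there is a unique solution modulo M = 3 · 5 · 7 = 105.
Solve pairwise, accumulating the modulus:
  Start with x ≡ 1 (mod 3).
  Combine with x ≡ 4 (mod 5): since gcd(3, 5) = 1, we get a unique residue mod 15.
    Write x = 1 + 3·t and substitute into x ≡ 4 (mod 5): 3·t ≡ 4 − 1 = 3 (mod 5).
    The inverse of 3 mod 5 is 2 (since 3·2 = 6 = 1·5 + 1), so t ≡ 2·3 = 6 ≡ 1 (mod 5).
    Then x = 1 + 3·1 = 4, valid modulo lcm(3, 5) = 15: x ≡ 4 (mod 15).
  Combine with x ≡ 5 (mod 7): since gcd(15, 7) = 1, we get a unique residue mod 105.
    Write x = 4 + 15·t and substitute into x ≡ 5 (mod 7): 15·t ≡ 5 − 4 = 1 (mod 7).
    Reduce coefficients mod 7: 1·t ≡ 1 (mod 7).
    So t ≡ 1 (mod 7).
    Then x = 4 + 15·1 = 19, valid modulo lcm(15, 7) = 105: x ≡ 19 (mod 105).
Verify: 19 mod 3 = 1 ✓, 19 mod 5 = 4 ✓, 19 mod 7 = 5 ✓.

x ≡ 19 (mod 105).


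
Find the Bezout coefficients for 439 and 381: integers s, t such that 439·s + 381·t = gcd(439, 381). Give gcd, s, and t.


Euclidean algorithm on (439, 381) — divide until remainder is 0:
  439 = 1 · 381 + 58
  381 = 6 · 58 + 33
  58 = 1 · 33 + 25
  33 = 1 · 25 + 8
  25 = 3 · 8 + 1
  8 = 8 · 1 + 0
gcd(439, 381) = 1.
Track Bezout coefficients alongside the remainders: start with r₀ = 439 = a·1 + b·0 (s = 1, t = 0) and r₁ = 381 = a·0 + b·1 (s = 0, t = 1); each new remainder r_{k+1} = r_{k-1} − q_k·r_k inherits s_{k+1} = s_{k-1} − q_k·s_k, t_{k+1} = t_{k-1} − q_k·t_k, so r_k = a·s_k + b·t_k at every step:
  q = 1: r = 58, s = 1 − 1·0 = 1, t = 0 − 1·1 = -1  (check: 439·1 + 381·(-1) = 58)
  q = 6: r = 33, s = 0 − 6·1 = -6, t = 1 − 6·(-1) = 7  (check: 439·(-6) + 381·7 = 33)
  q = 1: r = 25, s = 1 − 1·(-6) = 7, t = -1 − 1·7 = -8  (check: 439·7 + 381·(-8) = 25)
  q = 1: r = 8, s = -6 − 1·7 = -13, t = 7 − 1·(-8) = 15  (check: 439·(-13) + 381·15 = 8)
  q = 3: r = 1, s = 7 − 3·(-13) = 46, t = -8 − 3·15 = -53  (check: 439·46 + 381·(-53) = 1)
The row with r = 1 (the gcd) gives the Bezout coefficients s = 46, t = -53.
Result: 439 · (46) + 381 · (-53) = 1.

gcd(439, 381) = 1; s = 46, t = -53 (check: 439·46 + 381·(-53) = 1).


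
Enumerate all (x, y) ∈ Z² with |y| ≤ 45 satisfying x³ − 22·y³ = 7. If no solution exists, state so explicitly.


The equation is x³ - 22y³ = 7. For fixed y, x³ = 22·y³ + 7, so a solution requires the RHS to be a perfect cube.
Strategy: iterate y from -45 to 45, compute RHS = 22·y³ + 7, and check whether it is a (positive or negative) perfect cube.
Check small values of y:
  y = 0: RHS = 7 is not a perfect cube.
  y = 1: RHS = 29 is not a perfect cube.
  y = -1: RHS = -15 is not a perfect cube.
  y = 2: RHS = 183 is not a perfect cube.
  y = -2: RHS = -169 is not a perfect cube.
  y = 3: RHS = 601 is not a perfect cube.
  y = -3: RHS = -587 is not a perfect cube.
Continuing the search up to |y| = 45 finds no solutions either.
No (x, y) in the scanned range satisfies the equation.

No integer solutions with |y| ≤ 45.


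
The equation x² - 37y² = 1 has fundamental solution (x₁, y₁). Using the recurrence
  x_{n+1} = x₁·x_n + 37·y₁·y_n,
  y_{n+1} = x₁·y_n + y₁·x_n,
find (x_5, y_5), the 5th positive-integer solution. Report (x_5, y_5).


Step 1: Find the fundamental solution (x₁, y₁) of x² - 37y² = 1.
  Expand √37 as a continued fraction. a₀ = ⌊√37⌋ = 6; iterate m_{k+1} = d_k·a_k − m_k, d_{k+1} = (37 − m_{k+1}²)/d_k, a_{k+1} = ⌊(a₀ + m_{k+1})/d_{k+1}⌋ (starting m₀ = 0, d₀ = 1), with convergents p_k = a_k·p_{k-1} + p_{k-2}, q_k = a_k·q_{k-1} + q_{k-2} (p₋₁ = 1, q₋₁ = 0):
  k = 0: a₀ = 6; p₀/q₀ = 6/1; p₀² − 37·q₀² = 36 − 37 = -1.
  k = 1: m = 6, d = 1, a = ⌊(6 + 6)/1⌋ = 12; p/q = (12·6 + 1)/(12·1 + 0) = 73/12; p² − 37·q² = 5329 − 5328 = 1.
  The first convergent with p² − 37·q² = 1 gives the fundamental solution (x₁, y₁) = (73, 12).
Step 2: Apply the recurrence (x_{n+1}, y_{n+1}) = (x₁x_n + 37y₁y_n, x₁y_n + y₁x_n) repeatedly.
  From (x_1, y_1) = (73, 12): x_2 = 73·73 + 37·12·12 = 10657; y_2 = 73·12 + 12·73 = 1752.
  From (x_2, y_2) = (10657, 1752): x_3 = 73·10657 + 37·12·1752 = 1555849; y_3 = 73·1752 + 12·10657 = 255780.
  From (x_3, y_3) = (1555849, 255780): x_4 = 73·1555849 + 37·12·255780 = 227143297; y_4 = 73·255780 + 12·1555849 = 37342128.
  From (x_4, y_4) = (227143297, 37342128): x_5 = 73·227143297 + 37·12·37342128 = 33161365513; y_5 = 73·37342128 + 12·227143297 = 5451694908.
Step 3: Verify x_5² - 37·y_5² = 1099676162686785753169 - 1099676162686785753168 = 1 (should be 1). ✓

(x_1, y_1) = (73, 12); (x_5, y_5) = (33161365513, 5451694908).


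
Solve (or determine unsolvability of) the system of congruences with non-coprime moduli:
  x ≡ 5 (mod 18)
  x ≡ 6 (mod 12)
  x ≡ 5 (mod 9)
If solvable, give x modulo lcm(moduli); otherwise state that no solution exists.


Moduli 18, 12, 9 are not pairwise coprime, so CRT works modulo lcm(m_i) when all pairwise compatibility conditions hold.
Pairwise compatibility: gcd(m_i, m_j) must divide a_i - a_j for every pair.
Merge one congruence at a time:
  Start: x ≡ 5 (mod 18).
  Combine with x ≡ 6 (mod 12): gcd(18, 12) = 6, and 6 - 5 = 1 is NOT divisible by 6.
    ⇒ system is inconsistent (no integer solution).

No solution (the system is inconsistent).


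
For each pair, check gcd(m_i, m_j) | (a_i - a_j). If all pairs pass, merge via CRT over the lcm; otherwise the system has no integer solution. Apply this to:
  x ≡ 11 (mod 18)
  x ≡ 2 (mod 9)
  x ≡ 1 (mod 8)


Moduli 18, 9, 8 are not pairwise coprime, so CRT works modulo lcm(m_i) when all pairwise compatibility conditions hold.
Pairwise compatibility: gcd(m_i, m_j) must divide a_i - a_j for every pair.
Merge one congruence at a time:
  Start: x ≡ 11 (mod 18).
  Combine with x ≡ 2 (mod 9): gcd(18, 9) = 9; 2 - 11 = -9, which IS divisible by 9, so compatible.
    Write x = 11 + 18·t and substitute into x ≡ 2 (mod 9): 18·t ≡ 2 − 11 = -9 (mod 9).
    Divide the congruence (and modulus) by g = 9: 2·t ≡ -1 (mod 1).
    Modulo 1 every t works; take t = 0.
    Then x = 11 + 18·0 = 11, valid modulo lcm(18, 9) = 18: x ≡ 11 (mod 18).
  Combine with x ≡ 1 (mod 8): gcd(18, 8) = 2; 1 - 11 = -10, which IS divisible by 2, so compatible.
    Write x = 11 + 18·t and substitute into x ≡ 1 (mod 8): 18·t ≡ 1 − 11 = -10 (mod 8).
    Divide the congruence (and modulus) by g = 2: 9·t ≡ -5 (mod 4).
    Reduce coefficients mod 4: 1·t ≡ 3 (mod 4).
    So t ≡ 3 (mod 4).
    Then x = 11 + 18·3 = 65, valid modulo lcm(18, 8) = 72: x ≡ 65 (mod 72).
Verify: 65 mod 18 = 11, 65 mod 9 = 2, 65 mod 8 = 1.

x ≡ 65 (mod 72).


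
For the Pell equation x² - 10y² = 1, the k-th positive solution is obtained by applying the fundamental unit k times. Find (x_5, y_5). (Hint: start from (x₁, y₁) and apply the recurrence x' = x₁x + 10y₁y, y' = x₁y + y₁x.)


Step 1: Find the fundamental solution (x₁, y₁) of x² - 10y² = 1.
  Expand √10 as a continued fraction. a₀ = ⌊√10⌋ = 3; iterate m_{k+1} = d_k·a_k − m_k, d_{k+1} = (10 − m_{k+1}²)/d_k, a_{k+1} = ⌊(a₀ + m_{k+1})/d_{k+1}⌋ (starting m₀ = 0, d₀ = 1), with convergents p_k = a_k·p_{k-1} + p_{k-2}, q_k = a_k·q_{k-1} + q_{k-2} (p₋₁ = 1, q₋₁ = 0):
  k = 0: a₀ = 3; p₀/q₀ = 3/1; p₀² − 10·q₀² = 9 − 10 = -1.
  k = 1: m = 3, d = 1, a = ⌊(3 + 3)/1⌋ = 6; p/q = (6·3 + 1)/(6·1 + 0) = 19/6; p² − 10·q² = 361 − 360 = 1.
  The first convergent with p² − 10·q² = 1 gives the fundamental solution (x₁, y₁) = (19, 6).
Step 2: Apply the recurrence (x_{n+1}, y_{n+1}) = (x₁x_n + 10y₁y_n, x₁y_n + y₁x_n) repeatedly.
  From (x_1, y_1) = (19, 6): x_2 = 19·19 + 10·6·6 = 721; y_2 = 19·6 + 6·19 = 228.
  From (x_2, y_2) = (721, 228): x_3 = 19·721 + 10·6·228 = 27379; y_3 = 19·228 + 6·721 = 8658.
  From (x_3, y_3) = (27379, 8658): x_4 = 19·27379 + 10·6·8658 = 1039681; y_4 = 19·8658 + 6·27379 = 328776.
  From (x_4, y_4) = (1039681, 328776): x_5 = 19·1039681 + 10·6·328776 = 39480499; y_5 = 19·328776 + 6·1039681 = 12484830.
Step 3: Verify x_5² - 10·y_5² = 1558709801289001 - 1558709801289000 = 1 (should be 1). ✓

(x_1, y_1) = (19, 6); (x_5, y_5) = (39480499, 12484830).


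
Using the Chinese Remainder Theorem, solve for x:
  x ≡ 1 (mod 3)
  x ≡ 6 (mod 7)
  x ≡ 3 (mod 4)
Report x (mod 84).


Moduli 3, 7, 4 are pairwise coprime; by CRT there is a unique solution modulo M = 3 · 7 · 4 = 84.
Solve pairwise, accumulating the modulus:
  Start with x ≡ 1 (mod 3).
  Combine with x ≡ 6 (mod 7): since gcd(3, 7) = 1, we get a unique residue mod 21.
    Write x = 1 + 3·t and substitute into x ≡ 6 (mod 7): 3·t ≡ 6 − 1 = 5 (mod 7).
    The inverse of 3 mod 7 is 5 (since 3·5 = 15 = 2·7 + 1), so t ≡ 5·5 = 25 ≡ 4 (mod 7).
    Then x = 1 + 3·4 = 13, valid modulo lcm(3, 7) = 21: x ≡ 13 (mod 21).
  Combine with x ≡ 3 (mod 4): since gcd(21, 4) = 1, we get a unique residue mod 84.
    Write x = 13 + 21·t and substitute into x ≡ 3 (mod 4): 21·t ≡ 3 − 13 = -10 (mod 4).
    Reduce coefficients mod 4: 1·t ≡ 2 (mod 4).
    So t ≡ 2 (mod 4).
    Then x = 13 + 21·2 = 55, valid modulo lcm(21, 4) = 84: x ≡ 55 (mod 84).
Verify: 55 mod 3 = 1 ✓, 55 mod 7 = 6 ✓, 55 mod 4 = 3 ✓.

x ≡ 55 (mod 84).


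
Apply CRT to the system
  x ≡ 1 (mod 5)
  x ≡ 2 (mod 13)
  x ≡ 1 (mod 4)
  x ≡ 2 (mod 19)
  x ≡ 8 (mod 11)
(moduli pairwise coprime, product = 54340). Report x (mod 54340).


Product of moduli M = 5 · 13 · 4 · 19 · 11 = 54340.
Merge one congruence at a time:
  Start: x ≡ 1 (mod 5).
  Combine with x ≡ 2 (mod 13); new modulus lcm = 65.
    Write x = 1 + 5·t and substitute into x ≡ 2 (mod 13): 5·t ≡ 2 − 1 = 1 (mod 13).
    The inverse of 5 mod 13 is 8 (since 5·8 = 40 = 3·13 + 1), so t ≡ 8·1 = 8 ≡ 8 (mod 13).
    Then x = 1 + 5·8 = 41, valid modulo lcm(5, 13) = 65: x ≡ 41 (mod 65).
  Combine with x ≡ 1 (mod 4); new modulus lcm = 260.
    Write x = 41 + 65·t and substitute into x ≡ 1 (mod 4): 65·t ≡ 1 − 41 = -40 (mod 4).
    Reduce coefficients mod 4: 1·t ≡ 0 (mod 4).
    So t ≡ 0 (mod 4).
    Then x = 41 + 65·0 = 41, valid modulo lcm(65, 4) = 260: x ≡ 41 (mod 260).
  Combine with x ≡ 2 (mod 19); new modulus lcm = 4940.
    Write x = 41 + 260·t and substitute into x ≡ 2 (mod 19): 260·t ≡ 2 − 41 = -39 (mod 19).
    Reduce coefficients mod 19: 13·t ≡ 18 (mod 19).
    The inverse of 13 mod 19 is 3 (since 13·3 = 39 = 2·19 + 1), so t ≡ 3·18 = 54 ≡ 16 (mod 19).
    Then x = 41 + 260·16 = 4201, valid modulo lcm(260, 19) = 4940: x ≡ 4201 (mod 4940).
  Combine with x ≡ 8 (mod 11); new modulus lcm = 54340.
    Write x = 4201 + 4940·t and substitute into x ≡ 8 (mod 11): 4940·t ≡ 8 − 4201 = -4193 (mod 11).
    Reduce coefficients mod 11: 1·t ≡ 9 (mod 11).
    So t ≡ 9 (mod 11).
    Then x = 4201 + 4940·9 = 48661, valid modulo lcm(4940, 11) = 54340: x ≡ 48661 (mod 54340).
Verify against each original: 48661 mod 5 = 1, 48661 mod 13 = 2, 48661 mod 4 = 1, 48661 mod 19 = 2, 48661 mod 11 = 8.

x ≡ 48661 (mod 54340).


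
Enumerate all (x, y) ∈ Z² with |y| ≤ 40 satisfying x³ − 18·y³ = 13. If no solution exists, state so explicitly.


The equation is x³ - 18y³ = 13. For fixed y, x³ = 18·y³ + 13, so a solution requires the RHS to be a perfect cube.
Strategy: iterate y from -40 to 40, compute RHS = 18·y³ + 13, and check whether it is a (positive or negative) perfect cube.
Check small values of y:
  y = 0: RHS = 13 is not a perfect cube.
  y = 1: RHS = 31 is not a perfect cube.
  y = -1: RHS = -5 is not a perfect cube.
  y = 2: RHS = 157 is not a perfect cube.
  y = -2: RHS = -131 is not a perfect cube.
  y = 3: RHS = 499 is not a perfect cube.
  y = -3: RHS = -473 is not a perfect cube.
Continuing the search up to |y| = 40 finds no solutions either.
No (x, y) in the scanned range satisfies the equation.

No integer solutions with |y| ≤ 40.


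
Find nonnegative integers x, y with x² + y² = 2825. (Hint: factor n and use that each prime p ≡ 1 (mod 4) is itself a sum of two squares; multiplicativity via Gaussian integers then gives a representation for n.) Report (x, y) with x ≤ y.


Step 1: Factor n = 2825 = 5^2 · 113.
Step 2: Check the mod-4 condition on each prime factor: 5 ≡ 1 (mod 4), exponent 2; 113 ≡ 1 (mod 4), exponent 1.
All primes ≡ 3 (mod 4) appear to even exponent (or don't appear), so by the two-squares theorem n IS expressible as a sum of two squares.
Step 3: Build a representation. Here n = 5 · 5 · 113 is a product of primes ≡ 1 (mod 4). Each prime p ≡ 1 (mod 4) is itself a sum of two squares; find a² by testing p − a² for a perfect square:
  5: 5 − 1² = 4 = 2² ⇒ 5 = 1² + 2².
  113: 113 − 1² = 112, 113 − 2² = 109, 113 − 3² = 104, 113 − 4² = 97, 113 − 5² = 88, 113 − 6² = 77, 113 − 7² = 64 = 8² ⇒ 113 = 7² + 8².
  Combine using the Brahmagupta–Fibonacci identity (a² + b²)(c² + d²) = (ac − bd)² + (ad + bc)² = (ac + bd)² + (ad − bc)²:
  5 · 5 = 25: from (1² + 2²)(1² + 2²), take (1·1 − 2·2, 1·2 + 2·1) = (1 − 4, 2 + 2) = (-3, 4); dropping signs (only squares matter) gives (3, 4); check 3² + 4² = 9 + 16 = 25 ✓.
  25 · 113 = 2825: from (3² + 4²)(7² + 8²), take (3·7 − 4·8, 3·8 + 4·7) = (21 − 32, 24 + 28) = (-11, 52); dropping signs (only squares matter) gives (11, 52); check 11² + 52² = 121 + 2704 = 2825 ✓.
Step 4: Order so x ≤ y and verify: 11² + 52² = 121 + 2704 = 2825 = n. ✓

n = 2825 = 11² + 52² (one valid representation with x ≤ y).
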